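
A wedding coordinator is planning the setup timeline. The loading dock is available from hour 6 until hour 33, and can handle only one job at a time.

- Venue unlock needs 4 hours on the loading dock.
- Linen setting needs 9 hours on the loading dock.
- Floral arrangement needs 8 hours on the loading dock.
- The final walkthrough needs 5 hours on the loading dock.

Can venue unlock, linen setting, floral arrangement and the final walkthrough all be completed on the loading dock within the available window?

Yes

The loading dock window is 33 − 6 = 27 hours.
Running back to back, the jobs need 4 + 9 + 8 + 5 = 26 hours on the loading dock.
Since 26 ≤ 27, they fit within the window.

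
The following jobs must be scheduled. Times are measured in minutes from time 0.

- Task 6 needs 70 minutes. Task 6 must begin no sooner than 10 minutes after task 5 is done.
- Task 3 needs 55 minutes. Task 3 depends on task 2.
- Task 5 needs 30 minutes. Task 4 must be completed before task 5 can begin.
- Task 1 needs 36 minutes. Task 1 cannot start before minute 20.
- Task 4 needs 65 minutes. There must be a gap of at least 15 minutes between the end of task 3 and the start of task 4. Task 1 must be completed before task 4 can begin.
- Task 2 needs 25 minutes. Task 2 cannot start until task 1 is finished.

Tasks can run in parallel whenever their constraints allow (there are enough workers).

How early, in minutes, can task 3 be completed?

136

After its own release at minute 20, task 1 can start at minute 20 and finishes at minute 56.
Task 2 cannot begin until task 1 (finishes minute 56). It runs from minute 56 to 56 + 25 = minute 81.
Task 3 cannot begin until task 2 (finishes minute 81). It runs from minute 81 to 81 + 55 = minute 136.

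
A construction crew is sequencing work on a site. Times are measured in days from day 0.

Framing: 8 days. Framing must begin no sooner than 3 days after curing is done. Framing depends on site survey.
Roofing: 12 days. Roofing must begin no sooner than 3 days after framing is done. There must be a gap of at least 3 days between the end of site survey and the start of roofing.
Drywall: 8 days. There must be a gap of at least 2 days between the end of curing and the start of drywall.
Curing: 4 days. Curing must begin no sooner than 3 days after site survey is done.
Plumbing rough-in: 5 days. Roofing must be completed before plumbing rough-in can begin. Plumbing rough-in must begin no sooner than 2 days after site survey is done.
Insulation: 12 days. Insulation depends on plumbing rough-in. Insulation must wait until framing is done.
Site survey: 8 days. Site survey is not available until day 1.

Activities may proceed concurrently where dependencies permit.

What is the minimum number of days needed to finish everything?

59

Site survey waits on its own release at day 1, so it starts at day 1 and finishes at 1 + 8 = day 9.
Curing cannot begin until site survey (finishes day 9, plus 3-day gap → day 12). It runs from day 12 to 12 + 4 = day 16.
Drywall cannot begin until curing (finishes day 16, plus 2-day gap → day 18). It runs from day 18 to 18 + 8 = day 26.
For framing: curing (finishes day 16, plus 3-day gap → day 19); site survey (finishes day 9). Taking the maximum gives a start of day 19, and it finishes at 19 + 8 = day 27.
For roofing: framing (finishes day 27, plus 3-day gap → day 30); site survey (finishes day 9, plus 3-day gap → day 12). Taking the maximum gives a start of day 30, and it finishes at 30 + 12 = day 42.
Plumbing rough-in needs all of roofing (finishes day 42); site survey (finishes day 9, plus 2-day gap → day 11). That puts its earliest start at day 42; it finishes at 42 + 5 = day 47.
Insulation cannot start until plumbing rough-in (finishes day 47); framing (finishes day 27). The controlling bound is day 47, so insulation finishes at 47 + 12 = day 59.
All tasks are finished once the last one completes. Finish times: Site survey at 9, Curing at 16, Framing at 27, Roofing at 42, Plumbing rough-in at 47, Insulation at 59, Drywall at 26. The latest is day 59.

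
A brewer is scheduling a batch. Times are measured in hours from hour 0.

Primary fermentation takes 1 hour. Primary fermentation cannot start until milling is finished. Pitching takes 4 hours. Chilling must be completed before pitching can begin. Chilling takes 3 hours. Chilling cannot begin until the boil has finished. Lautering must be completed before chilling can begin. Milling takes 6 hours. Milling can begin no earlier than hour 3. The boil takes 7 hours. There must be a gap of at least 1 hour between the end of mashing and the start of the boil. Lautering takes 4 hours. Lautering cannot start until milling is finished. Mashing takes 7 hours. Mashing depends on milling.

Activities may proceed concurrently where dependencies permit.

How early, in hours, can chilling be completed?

27

Milling cannot begin until its own release at hour 3. It runs from hour 3 to 3 + 6 = hour 9.
Lautering cannot begin until milling (finishes hour 9). It runs from hour 9 to 9 + 4 = hour 13.
After milling (finishes hour 9), mashing can start at hour 9 and finishes at hour 16.
The boil waits on mashing (finishes hour 16, plus 1-hour gap → hour 17), so it starts at hour 17 and finishes at 17 + 7 = hour 24.
Chilling cannot start until the boil (finishes hour 24); lautering (finishes hour 13). The controlling bound is hour 24, so chilling finishes at 24 + 3 = hour 27.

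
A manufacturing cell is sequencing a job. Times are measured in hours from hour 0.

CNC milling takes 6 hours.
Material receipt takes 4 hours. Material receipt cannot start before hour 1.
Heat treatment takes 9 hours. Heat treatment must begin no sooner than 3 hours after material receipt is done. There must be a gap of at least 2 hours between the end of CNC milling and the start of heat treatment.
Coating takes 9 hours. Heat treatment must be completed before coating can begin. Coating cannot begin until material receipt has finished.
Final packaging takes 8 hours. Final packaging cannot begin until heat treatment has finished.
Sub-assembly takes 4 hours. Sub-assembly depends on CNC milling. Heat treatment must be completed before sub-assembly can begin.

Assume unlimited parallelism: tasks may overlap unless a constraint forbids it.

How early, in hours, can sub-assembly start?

CNC milling has no prerequisites, so it starts at hour 0 and finishes at hour 6.
Material receipt cannot begin until its own release at hour 1. It runs from hour 1 to 1 + 4 = hour 5.
Heat treatment cannot start until material receipt (finishes hour 5, plus 3-hour gap → hour 8); CNC milling (finishes hour 6, plus 2-hour gap → hour 8). The controlling bound is hour 8, so heat treatment finishes at 8 + 9 = hour 17.
Sub-assembly waits on CNC milling (finishes hour 6); heat treatment (finishes hour 17). The latest of these is hour 17, which is the earliest sub-assembly can start.

17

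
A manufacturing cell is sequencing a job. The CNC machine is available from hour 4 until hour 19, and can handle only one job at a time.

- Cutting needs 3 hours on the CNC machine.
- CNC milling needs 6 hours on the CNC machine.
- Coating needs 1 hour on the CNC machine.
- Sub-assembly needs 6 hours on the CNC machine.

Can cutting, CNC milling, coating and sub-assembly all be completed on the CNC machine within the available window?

The CNC machine window is 19 − 4 = 15 hours.
Running back to back, the jobs need 3 + 6 + 1 + 6 = 16 hours on the CNC machine.
Since 16 > 15, they cannot all fit.

No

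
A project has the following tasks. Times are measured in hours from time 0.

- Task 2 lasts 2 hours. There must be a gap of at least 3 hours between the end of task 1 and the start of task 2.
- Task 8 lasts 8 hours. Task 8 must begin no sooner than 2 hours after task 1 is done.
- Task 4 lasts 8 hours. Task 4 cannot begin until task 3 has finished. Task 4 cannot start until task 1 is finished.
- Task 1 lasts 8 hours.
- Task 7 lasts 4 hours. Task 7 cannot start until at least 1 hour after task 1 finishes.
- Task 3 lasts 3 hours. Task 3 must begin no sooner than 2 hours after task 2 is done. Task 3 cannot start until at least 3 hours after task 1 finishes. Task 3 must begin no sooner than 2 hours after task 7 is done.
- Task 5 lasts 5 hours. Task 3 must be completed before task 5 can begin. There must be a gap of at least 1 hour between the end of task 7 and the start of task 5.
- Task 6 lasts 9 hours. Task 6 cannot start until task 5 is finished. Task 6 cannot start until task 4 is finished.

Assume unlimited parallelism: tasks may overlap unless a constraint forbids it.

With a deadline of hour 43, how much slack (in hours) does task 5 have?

Task 1 can start immediately at hour 0; it finishes at hour 8.
Task 7 waits on task 1 (finishes hour 8, plus 1-hour gap → hour 9), so it starts at hour 9 and finishes at 9 + 4 = hour 13.
After task 1 (finishes hour 8, plus 3-hour gap → hour 11), task 2 can start at hour 11 and finishes at hour 13.
Task 3 needs all of task 2 (finishes hour 13, plus 2-hour gap → hour 15); task 1 (finishes hour 8, plus 3-hour gap → hour 11); task 7 (finishes hour 13, plus 2-hour gap → hour 15). That puts its earliest start at hour 15; it finishes at 15 + 3 = hour 18.
Task 5 needs all of task 3 (finishes hour 18); task 7 (finishes hour 13, plus 1-hour gap → hour 14). That puts its earliest start at hour 18; it finishes at 18 + 5 = hour 23.

Working backward from the deadline:
Task 6 must finish by hour 43; it takes 9 hours, so it must start by 43 − 9 = hour 34.
Task 5 feeds into task 6 (must start by hour 34); so task 5 must finish by hour 34 and therefore start by hour 29.
So task 5 can start as early as hour 18 and as late as hour 29, giving 29 − 18 = 11 hours of slack.

11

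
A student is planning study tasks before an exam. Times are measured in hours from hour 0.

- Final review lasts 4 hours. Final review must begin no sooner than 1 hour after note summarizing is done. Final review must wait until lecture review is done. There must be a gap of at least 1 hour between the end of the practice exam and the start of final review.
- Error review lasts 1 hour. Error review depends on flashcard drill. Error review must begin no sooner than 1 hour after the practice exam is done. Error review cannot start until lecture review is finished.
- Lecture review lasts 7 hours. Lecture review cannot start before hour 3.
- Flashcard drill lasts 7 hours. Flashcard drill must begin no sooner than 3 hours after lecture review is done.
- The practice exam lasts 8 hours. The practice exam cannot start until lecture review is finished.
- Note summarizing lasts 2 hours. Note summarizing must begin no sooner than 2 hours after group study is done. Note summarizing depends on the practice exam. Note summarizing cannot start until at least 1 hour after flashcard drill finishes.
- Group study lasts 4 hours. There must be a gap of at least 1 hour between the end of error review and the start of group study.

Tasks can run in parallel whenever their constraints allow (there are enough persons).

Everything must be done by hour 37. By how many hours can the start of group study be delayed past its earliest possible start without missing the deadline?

2

After its own release at hour 3, lecture review can start at hour 3 and finishes at hour 10.
After lecture review (finishes hour 10), the practice exam can start at hour 10 and finishes at hour 18.
Flashcard drill waits on lecture review (finishes hour 10, plus 3-hour gap → hour 13), so it starts at hour 13 and finishes at 13 + 7 = hour 20.
Error review needs all of flashcard drill (finishes hour 20); the practice exam (finishes hour 18, plus 1-hour gap → hour 19); lecture review (finishes hour 10). That puts its earliest start at hour 20; it finishes at 20 + 1 = hour 21.
Group study waits on error review (finishes hour 21, plus 1-hour gap → hour 22), so it starts at hour 22 and finishes at 22 + 4 = hour 26.

Working backward from the deadline:
Final review must finish by hour 37; it takes 4 hours, so it must start by 37 − 4 = hour 33.
Since final review (must start by hour 33, minus 1-hour gap → hour 32) depends on it, note summarizing must finish by hour 32. Backing off its 2-hour duration gives a latest start of hour 30.
Since note summarizing (must start by hour 30, minus 2-hour gap → hour 28) depends on it, group study must finish by hour 28. Backing off its 4-hour duration gives a latest start of hour 24.
So group study can start as early as hour 22 and as late as hour 24, giving 24 − 22 = 2 hours of slack.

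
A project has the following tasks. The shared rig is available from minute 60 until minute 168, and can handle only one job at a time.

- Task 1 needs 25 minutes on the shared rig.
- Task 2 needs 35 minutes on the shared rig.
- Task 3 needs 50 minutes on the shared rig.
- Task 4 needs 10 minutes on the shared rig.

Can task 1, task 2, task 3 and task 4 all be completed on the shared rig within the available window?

No

The shared rig window is 168 − 60 = 108 minutes.
Running back to back, the jobs need 25 + 35 + 50 + 10 = 120 minutes on the shared rig.
Since 120 > 108, they cannot all fit.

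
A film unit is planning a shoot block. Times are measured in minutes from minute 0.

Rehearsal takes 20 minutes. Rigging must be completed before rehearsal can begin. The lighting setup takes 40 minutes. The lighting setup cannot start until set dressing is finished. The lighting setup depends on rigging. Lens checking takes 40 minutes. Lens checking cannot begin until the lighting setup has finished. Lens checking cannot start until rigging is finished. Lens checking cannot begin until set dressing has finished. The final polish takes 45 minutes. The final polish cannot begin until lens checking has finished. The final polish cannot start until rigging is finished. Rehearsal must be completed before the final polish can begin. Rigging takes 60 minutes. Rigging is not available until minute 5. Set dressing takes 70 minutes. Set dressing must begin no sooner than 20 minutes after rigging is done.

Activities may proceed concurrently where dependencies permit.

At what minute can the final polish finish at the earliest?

Rigging cannot begin until its own release at minute 5. It runs from minute 5 to 5 + 60 = minute 65.
Rehearsal cannot begin until rigging (finishes minute 65). It runs from minute 65 to 65 + 20 = minute 85.
Set dressing cannot begin until rigging (finishes minute 65, plus 20-minute gap → minute 85). It runs from minute 85 to 85 + 70 = minute 155.
The lighting setup has to wait for set dressing (finishes minute 155); rigging (finishes minute 65). The latest of these is minute 155, so the lighting setup runs minute 155 to 155 + 40 = minute 195.
For lens checking: the lighting setup (finishes minute 195); rigging (finishes minute 65); set dressing (finishes minute 155). Taking the maximum gives a start of minute 195, and it finishes at 195 + 40 = minute 235.
The final polish needs all of lens checking (finishes minute 235); rigging (finishes minute 65); rehearsal (finishes minute 85). That puts its earliest start at minute 235; it finishes at 235 + 45 = minute 280.

280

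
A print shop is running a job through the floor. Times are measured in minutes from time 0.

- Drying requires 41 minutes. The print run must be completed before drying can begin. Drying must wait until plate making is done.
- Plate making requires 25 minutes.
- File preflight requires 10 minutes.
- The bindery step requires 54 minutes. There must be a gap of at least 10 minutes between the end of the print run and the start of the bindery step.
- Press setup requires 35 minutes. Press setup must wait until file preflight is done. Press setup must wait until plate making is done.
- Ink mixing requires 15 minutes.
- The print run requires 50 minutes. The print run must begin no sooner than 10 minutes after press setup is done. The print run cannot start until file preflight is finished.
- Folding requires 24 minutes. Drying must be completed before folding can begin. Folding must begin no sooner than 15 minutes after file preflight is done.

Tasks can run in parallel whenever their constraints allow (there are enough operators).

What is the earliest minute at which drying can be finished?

161

Plate making has no prerequisites, so it starts at minute 0 and finishes at minute 25.
File preflight can start immediately at minute 0; it finishes at minute 10.
Press setup has to wait for file preflight (finishes minute 10); plate making (finishes minute 25). The latest of these is minute 25, so press setup runs minute 25 to 25 + 35 = minute 60.
The print run has to wait for press setup (finishes minute 60, plus 10-minute gap → minute 70); file preflight (finishes minute 10). The latest of these is minute 70, so the print run runs minute 70 to 70 + 50 = minute 120.
For drying: the print run (finishes minute 120); plate making (finishes minute 25). Taking the maximum gives a start of minute 120, and it finishes at 120 + 41 = minute 161.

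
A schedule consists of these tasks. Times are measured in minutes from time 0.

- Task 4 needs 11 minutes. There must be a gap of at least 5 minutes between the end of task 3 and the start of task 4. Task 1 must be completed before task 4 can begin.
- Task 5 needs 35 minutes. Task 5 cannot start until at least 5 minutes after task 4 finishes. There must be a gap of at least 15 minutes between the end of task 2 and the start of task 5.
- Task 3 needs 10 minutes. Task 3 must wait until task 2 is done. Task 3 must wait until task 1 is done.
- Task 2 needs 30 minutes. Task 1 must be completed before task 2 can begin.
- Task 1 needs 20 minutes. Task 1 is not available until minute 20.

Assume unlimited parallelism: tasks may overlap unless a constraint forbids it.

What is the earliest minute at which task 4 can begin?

85

Task 1 cannot begin until its own release at minute 20. It runs from minute 20 to 20 + 20 = minute 40.
Task 2 cannot begin until task 1 (finishes minute 40). It runs from minute 40 to 40 + 30 = minute 70.
Task 3 has to wait for task 2 (finishes minute 70); task 1 (finishes minute 40). The latest of these is minute 70, so task 3 runs minute 70 to 70 + 10 = minute 80.
Task 4 waits on task 3 (finishes minute 80, plus 5-minute gap → minute 85); task 1 (finishes minute 40). The latest of these is minute 85, which is the earliest task 4 can start.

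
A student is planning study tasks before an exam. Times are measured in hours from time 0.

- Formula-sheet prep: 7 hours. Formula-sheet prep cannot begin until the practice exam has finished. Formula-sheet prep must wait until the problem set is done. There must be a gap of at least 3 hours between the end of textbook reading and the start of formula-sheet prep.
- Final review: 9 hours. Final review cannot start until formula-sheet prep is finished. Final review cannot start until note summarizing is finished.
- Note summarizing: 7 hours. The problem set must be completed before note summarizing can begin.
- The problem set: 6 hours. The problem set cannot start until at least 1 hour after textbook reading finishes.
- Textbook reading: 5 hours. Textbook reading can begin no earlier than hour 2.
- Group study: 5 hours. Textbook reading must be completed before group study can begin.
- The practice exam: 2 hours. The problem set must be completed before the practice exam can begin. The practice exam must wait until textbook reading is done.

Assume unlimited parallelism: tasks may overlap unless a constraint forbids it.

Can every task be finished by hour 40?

After its own release at hour 2, textbook reading can start at hour 2 and finishes at hour 7.
Group study cannot begin until textbook reading (finishes hour 7). It runs from hour 7 to 7 + 5 = hour 12.
After textbook reading (finishes hour 7, plus 1-hour gap → hour 8), the problem set can start at hour 8 and finishes at hour 14.
Note summarizing cannot begin until the problem set (finishes hour 14). It runs from hour 14 to 14 + 7 = hour 21.
The practice exam needs all of the problem set (finishes hour 14); textbook reading (finishes hour 7). That puts its earliest start at hour 14; it finishes at 14 + 2 = hour 16.
For formula-sheet prep: the practice exam (finishes hour 16); the problem set (finishes hour 14); textbook reading (finishes hour 7, plus 3-hour gap → hour 10). Taking the maximum gives a start of hour 16, and it finishes at 16 + 7 = hour 23.
For final review: formula-sheet prep (finishes hour 23); note summarizing (finishes hour 21). Taking the maximum gives a start of hour 23, and it finishes at 23 + 9 = hour 32.
Every task is finished by hour 32, which is no later than the deadline of 40, so the schedule is feasible.

Yes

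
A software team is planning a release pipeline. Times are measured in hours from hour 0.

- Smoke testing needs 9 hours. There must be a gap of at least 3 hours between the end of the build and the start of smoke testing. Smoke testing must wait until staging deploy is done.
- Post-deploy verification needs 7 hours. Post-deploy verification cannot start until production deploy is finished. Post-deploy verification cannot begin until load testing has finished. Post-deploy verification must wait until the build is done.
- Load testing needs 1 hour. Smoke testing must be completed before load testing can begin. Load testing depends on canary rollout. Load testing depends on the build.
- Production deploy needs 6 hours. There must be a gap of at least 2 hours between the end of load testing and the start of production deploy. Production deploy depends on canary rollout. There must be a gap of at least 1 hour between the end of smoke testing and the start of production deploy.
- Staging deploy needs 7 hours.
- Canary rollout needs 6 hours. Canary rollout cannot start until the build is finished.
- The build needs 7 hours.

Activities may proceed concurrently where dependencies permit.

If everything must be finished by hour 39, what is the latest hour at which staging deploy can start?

7

Nothing follows post-deploy verification; the deadline of hour 39 is its only limit. It must start by 39 − 7 = hour 32.
Production deploy feeds into post-deploy verification (must start by hour 32); so production deploy must finish by hour 32 and therefore start by hour 26.
For load testing: production deploy (must start by hour 26, minus 2-hour gap → hour 24); post-deploy verification (must start by hour 32). The most restrictive is hour 24; with a 1-hour duration, load testing must start by hour 23.
Smoke testing must finish in time for load testing (must start by hour 23); production deploy (must start by hour 26, minus 1-hour gap → hour 25). The tightest is hour 23, so smoke testing must start by 23 − 9 = hour 14.
Staging deploy must finish before smoke testing (must start by hour 14). With a 7-hour duration, staging deploy must start by 14 − 7 = hour 7.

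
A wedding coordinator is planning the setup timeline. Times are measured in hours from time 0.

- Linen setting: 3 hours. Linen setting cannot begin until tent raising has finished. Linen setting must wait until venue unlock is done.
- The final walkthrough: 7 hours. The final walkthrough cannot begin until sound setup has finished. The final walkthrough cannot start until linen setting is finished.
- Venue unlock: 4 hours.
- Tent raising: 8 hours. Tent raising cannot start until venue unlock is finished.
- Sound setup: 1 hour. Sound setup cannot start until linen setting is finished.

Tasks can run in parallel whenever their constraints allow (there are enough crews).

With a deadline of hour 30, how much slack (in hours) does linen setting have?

7

Nothing blocks venue unlock, so it runs from hour 0 to hour 4.
Tent raising waits on venue unlock (finishes hour 4), so it starts at hour 4 and finishes at 4 + 8 = hour 12.
Linen setting needs all of tent raising (finishes hour 12); venue unlock (finishes hour 4). That puts its earliest start at hour 12; it finishes at 12 + 3 = hour 15.

Working backward from the deadline:
Nothing follows the final walkthrough; the deadline of hour 30 is its only limit. It must start by 30 − 7 = hour 23.
Sound setup has to be done before the final walkthrough (must start by hour 23). That means finishing by hour 23, i.e. starting by 23 − 1 = hour 22.
Linen setting must finish in time for sound setup (must start by hour 22); the final walkthrough (must start by hour 23). The tightest is hour 22, so linen setting must start by 22 − 3 = hour 19.
So linen setting can start as early as hour 12 and as late as hour 19, giving 19 − 12 = 7 hours of slack.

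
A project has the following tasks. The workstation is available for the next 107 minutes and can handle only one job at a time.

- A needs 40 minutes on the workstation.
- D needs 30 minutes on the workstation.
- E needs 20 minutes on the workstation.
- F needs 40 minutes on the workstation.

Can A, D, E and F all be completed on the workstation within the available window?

No

Running back to back, the jobs need 40 + 30 + 20 + 40 = 130 minutes on the workstation.
Since 130 > 107, they cannot all fit.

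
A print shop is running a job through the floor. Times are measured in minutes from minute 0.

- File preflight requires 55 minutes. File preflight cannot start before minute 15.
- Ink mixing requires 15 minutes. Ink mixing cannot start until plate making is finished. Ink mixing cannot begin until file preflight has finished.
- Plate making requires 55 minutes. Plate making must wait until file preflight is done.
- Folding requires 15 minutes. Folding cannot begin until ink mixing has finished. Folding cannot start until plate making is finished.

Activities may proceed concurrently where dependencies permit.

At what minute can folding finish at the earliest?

155

File preflight cannot begin until its own release at minute 15. It runs from minute 15 to 15 + 55 = minute 70.
Plate making cannot begin until file preflight (finishes minute 70). It runs from minute 70 to 70 + 55 = minute 125.
Ink mixing cannot start until plate making (finishes minute 125); file preflight (finishes minute 70). The controlling bound is minute 125, so ink mixing finishes at 125 + 15 = minute 140.
Folding cannot start until ink mixing (finishes minute 140); plate making (finishes minute 125). The controlling bound is minute 140, so folding finishes at 140 + 15 = minute 155.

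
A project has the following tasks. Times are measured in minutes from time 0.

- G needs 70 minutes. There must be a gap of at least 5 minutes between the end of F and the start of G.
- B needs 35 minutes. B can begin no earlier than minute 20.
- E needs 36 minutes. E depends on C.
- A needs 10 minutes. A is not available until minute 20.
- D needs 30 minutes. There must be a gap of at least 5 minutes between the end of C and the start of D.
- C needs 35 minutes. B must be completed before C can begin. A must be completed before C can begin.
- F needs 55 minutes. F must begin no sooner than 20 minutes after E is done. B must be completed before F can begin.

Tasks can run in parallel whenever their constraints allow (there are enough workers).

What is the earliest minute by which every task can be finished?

After its own release at minute 20, B can start at minute 20 and finishes at minute 55.
A cannot begin until its own release at minute 20. It runs from minute 20 to 20 + 10 = minute 30.
C needs all of B (finishes minute 55); A (finishes minute 30). That puts its earliest start at minute 55; it finishes at 55 + 35 = minute 90.
E waits on C (finishes minute 90), so it starts at minute 90 and finishes at 90 + 36 = minute 126.
F needs all of E (finishes minute 126, plus 20-minute gap → minute 146); B (finishes minute 55). That puts its earliest start at minute 146; it finishes at 146 + 55 = minute 201.
G cannot begin until F (finishes minute 201, plus 5-minute gap → minute 206). It runs from minute 206 to 206 + 70 = minute 276.
After C (finishes minute 90, plus 5-minute gap → minute 95), D can start at minute 95 and finishes at minute 125.
All tasks are finished once the last one completes. Finish times: A at 30, B at 55, C at 90, D at 125, E at 126, F at 201, G at 276. The latest is minute 276.

276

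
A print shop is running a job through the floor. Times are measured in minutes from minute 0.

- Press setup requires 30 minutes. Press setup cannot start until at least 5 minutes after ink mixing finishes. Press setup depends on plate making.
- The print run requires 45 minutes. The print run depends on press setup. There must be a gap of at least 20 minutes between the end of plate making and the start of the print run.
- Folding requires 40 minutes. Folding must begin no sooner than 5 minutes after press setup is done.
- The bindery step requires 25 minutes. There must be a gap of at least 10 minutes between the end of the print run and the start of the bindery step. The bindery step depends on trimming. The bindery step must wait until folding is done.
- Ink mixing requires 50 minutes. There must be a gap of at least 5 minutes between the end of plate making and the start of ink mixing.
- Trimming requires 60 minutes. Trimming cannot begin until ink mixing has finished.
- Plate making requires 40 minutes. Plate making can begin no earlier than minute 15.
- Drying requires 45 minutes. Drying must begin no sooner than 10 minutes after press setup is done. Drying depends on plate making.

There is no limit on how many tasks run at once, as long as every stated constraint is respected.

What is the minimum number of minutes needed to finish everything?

225

After its own release at minute 15, plate making can start at minute 15 and finishes at minute 55.
Ink mixing waits on plate making (finishes minute 55, plus 5-minute gap → minute 60), so it starts at minute 60 and finishes at 60 + 50 = minute 110.
Trimming waits on ink mixing (finishes minute 110), so it starts at minute 110 and finishes at 110 + 60 = minute 170.
Press setup has to wait for ink mixing (finishes minute 110, plus 5-minute gap → minute 115); plate making (finishes minute 55). The latest of these is minute 115, so press setup runs minute 115 to 115 + 30 = minute 145.
Folding cannot begin until press setup (finishes minute 145, plus 5-minute gap → minute 150). It runs from minute 150 to 150 + 40 = minute 190.
Drying cannot start until press setup (finishes minute 145, plus 10-minute gap → minute 155); plate making (finishes minute 55). The controlling bound is minute 155, so drying finishes at 155 + 45 = minute 200.
The print run cannot start until press setup (finishes minute 145); plate making (finishes minute 55, plus 20-minute gap → minute 75). The controlling bound is minute 145, so the print run finishes at 145 + 45 = minute 190.
The bindery step has to wait for the print run (finishes minute 190, plus 10-minute gap → minute 200); trimming (finishes minute 170); folding (finishes minute 190). The latest of these is minute 200, so the bindery step runs minute 200 to 200 + 25 = minute 225.
All tasks are finished once the last one completes. Finish times: Plate making at 55, Ink mixing at 110, Press setup at 145, The print run at 190, Drying at 200, Trimming at 170, Folding at 190, The bindery step at 225. The latest is minute 225.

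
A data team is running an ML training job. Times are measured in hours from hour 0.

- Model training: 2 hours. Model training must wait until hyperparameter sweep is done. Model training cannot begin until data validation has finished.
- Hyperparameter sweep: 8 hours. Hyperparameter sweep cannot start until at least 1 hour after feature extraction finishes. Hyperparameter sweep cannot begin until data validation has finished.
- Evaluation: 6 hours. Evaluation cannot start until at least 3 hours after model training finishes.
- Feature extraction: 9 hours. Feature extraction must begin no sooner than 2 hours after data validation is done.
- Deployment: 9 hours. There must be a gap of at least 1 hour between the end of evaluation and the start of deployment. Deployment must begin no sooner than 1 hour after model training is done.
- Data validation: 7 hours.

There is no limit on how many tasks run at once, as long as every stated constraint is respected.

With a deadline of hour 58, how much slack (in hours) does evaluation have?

10

Nothing blocks data validation, so it runs from hour 0 to hour 7.
Feature extraction cannot begin until data validation (finishes hour 7, plus 2-hour gap → hour 9). It runs from hour 9 to 9 + 9 = hour 18.
For hyperparameter sweep: feature extraction (finishes hour 18, plus 1-hour gap → hour 19); data validation (finishes hour 7). Taking the maximum gives a start of hour 19, and it finishes at 19 + 8 = hour 27.
Model training has to wait for hyperparameter sweep (finishes hour 27); data validation (finishes hour 7). The latest of these is hour 27, so model training runs hour 27 to 27 + 2 = hour 29.
Evaluation cannot begin until model training (finishes hour 29, plus 3-hour gap → hour 32). It runs from hour 32 to 32 + 6 = hour 38.

Working backward from the deadline:
Deployment has no dependents, so it just needs to finish by hour 58. Starting by 58 − 9 = hour 49 achieves that.
Since deployment (must start by hour 49, minus 1-hour gap → hour 48) depends on it, evaluation must finish by hour 48. Backing off its 6-hour duration gives a latest start of hour 42.
So evaluation can start as early as hour 32 and as late as hour 42, giving 42 − 32 = 10 hours of slack.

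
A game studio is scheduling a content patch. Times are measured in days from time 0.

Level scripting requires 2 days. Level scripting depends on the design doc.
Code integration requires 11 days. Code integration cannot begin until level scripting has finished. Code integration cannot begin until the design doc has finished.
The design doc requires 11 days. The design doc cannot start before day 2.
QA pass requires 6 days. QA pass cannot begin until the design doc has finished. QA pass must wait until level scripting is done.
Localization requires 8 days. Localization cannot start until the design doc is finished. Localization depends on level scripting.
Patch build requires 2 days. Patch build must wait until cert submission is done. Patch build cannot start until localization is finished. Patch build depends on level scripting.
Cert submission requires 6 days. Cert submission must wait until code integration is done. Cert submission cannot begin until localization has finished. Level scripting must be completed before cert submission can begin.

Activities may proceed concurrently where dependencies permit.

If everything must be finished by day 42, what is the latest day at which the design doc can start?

Patch build has no dependents, so it just needs to finish by day 42. Starting by 42 − 2 = day 40 achieves that.
Cert submission must finish before patch build (must start by day 40). With a 6-day duration, cert submission must start by 40 − 6 = day 34.
Code integration feeds into cert submission (must start by day 34); so code integration must finish by day 34 and therefore start by day 23.
Localization has several dependents: cert submission (must start by day 34); patch build (must start by day 40). The earliest of those limits is day 34, so localization must start by 34 − 8 = day 26.
To finish by day 42, QA pass (duration 6) must start no later than day 36.
Level scripting feeds code integration (must start by day 23); localization (must start by day 26); QA pass (must start by day 36); cert submission (must start by day 34); patch build (must start by day 40). Taking the minimum, level scripting must finish by day 23 and start by 23 − 2 = day 21.
For the design doc: level scripting (must start by day 21); code integration (must start by day 23); localization (must start by day 26); QA pass (must start by day 36). The most restrictive is day 21; with an 11-day duration, the design doc must start by day 10.

10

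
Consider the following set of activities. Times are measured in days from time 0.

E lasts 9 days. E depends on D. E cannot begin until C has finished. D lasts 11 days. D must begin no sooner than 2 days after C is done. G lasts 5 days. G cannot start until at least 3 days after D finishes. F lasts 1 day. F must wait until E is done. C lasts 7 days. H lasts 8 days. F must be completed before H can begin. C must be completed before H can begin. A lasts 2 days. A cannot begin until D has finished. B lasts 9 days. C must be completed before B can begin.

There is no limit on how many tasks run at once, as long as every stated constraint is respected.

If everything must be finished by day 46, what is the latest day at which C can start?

B must finish by day 46; it takes 9 days, so it must start by 46 − 9 = day 37.
To finish by day 46, A (duration 2) must start no later than day 44.
H must finish by day 46; it takes 8 days, so it must start by 46 − 8 = day 38.
F has to be done before H (must start by day 38). That means finishing by day 38, i.e. starting by 38 − 1 = day 37.
E must finish before F (must start by day 37). With a 9-day duration, E must start by 37 − 9 = day 28.
G has no dependents, so it just needs to finish by day 46. Starting by 46 − 5 = day 41 achieves that.
D feeds A (must start by day 44); E (must start by day 28); G (must start by day 41, minus 3-day gap → day 38). Taking the minimum, D must finish by day 28 and start by 28 − 11 = day 17.
C feeds B (must start by day 37); D (must start by day 17, minus 2-day gap → day 15); E (must start by day 28); H (must start by day 38). Taking the minimum, C must finish by day 15 and start by 15 − 7 = day 8.

8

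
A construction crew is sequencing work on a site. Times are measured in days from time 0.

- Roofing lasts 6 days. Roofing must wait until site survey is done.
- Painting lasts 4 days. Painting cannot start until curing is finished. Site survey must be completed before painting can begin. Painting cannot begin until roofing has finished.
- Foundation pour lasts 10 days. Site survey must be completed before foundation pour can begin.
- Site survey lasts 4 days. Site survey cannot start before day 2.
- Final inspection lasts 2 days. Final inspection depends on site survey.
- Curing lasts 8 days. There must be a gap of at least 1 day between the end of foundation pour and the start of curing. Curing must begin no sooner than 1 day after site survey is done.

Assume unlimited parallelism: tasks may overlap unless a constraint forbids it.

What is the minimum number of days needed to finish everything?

Site survey cannot begin until its own release at day 2. It runs from day 2 to 2 + 4 = day 6.
Final inspection cannot begin until site survey (finishes day 6). It runs from day 6 to 6 + 2 = day 8.
After site survey (finishes day 6), roofing can start at day 6 and finishes at day 12.
After site survey (finishes day 6), foundation pour can start at day 6 and finishes at day 16.
For curing: foundation pour (finishes day 16, plus 1-day gap → day 17); site survey (finishes day 6, plus 1-day gap → day 7). Taking the maximum gives a start of day 17, and it finishes at 17 + 8 = day 25.
Painting cannot start until curing (finishes day 25); site survey (finishes day 6); roofing (finishes day 12). The controlling bound is day 25, so painting finishes at 25 + 4 = day 29.
All tasks are finished once the last one completes. Finish times: Site survey at 6, Foundation pour at 16, Curing at 25, Roofing at 12, Painting at 29, Final inspection at 8. The latest is day 29.

29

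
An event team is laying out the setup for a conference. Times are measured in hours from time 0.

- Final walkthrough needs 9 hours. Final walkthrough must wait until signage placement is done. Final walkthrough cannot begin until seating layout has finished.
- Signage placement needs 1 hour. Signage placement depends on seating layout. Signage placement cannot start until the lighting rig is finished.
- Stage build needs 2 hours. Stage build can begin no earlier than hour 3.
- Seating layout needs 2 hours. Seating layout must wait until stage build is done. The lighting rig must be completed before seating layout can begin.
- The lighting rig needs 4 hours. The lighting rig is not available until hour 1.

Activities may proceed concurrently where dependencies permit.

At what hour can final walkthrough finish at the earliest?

17

The lighting rig waits on its own release at hour 1, so it starts at hour 1 and finishes at 1 + 4 = hour 5.
Stage build waits on its own release at hour 3, so it starts at hour 3 and finishes at 3 + 2 = hour 5.
Seating layout cannot start until stage build (finishes hour 5); the lighting rig (finishes hour 5). The controlling bound is hour 5, so seating layout finishes at 5 + 2 = hour 7.
Signage placement has to wait for seating layout (finishes hour 7); the lighting rig (finishes hour 5). The latest of these is hour 7, so signage placement runs hour 7 to 7 + 1 = hour 8.
Final walkthrough cannot start until signage placement (finishes hour 8); seating layout (finishes hour 7). The controlling bound is hour 8, so final walkthrough finishes at 8 + 9 = hour 17.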